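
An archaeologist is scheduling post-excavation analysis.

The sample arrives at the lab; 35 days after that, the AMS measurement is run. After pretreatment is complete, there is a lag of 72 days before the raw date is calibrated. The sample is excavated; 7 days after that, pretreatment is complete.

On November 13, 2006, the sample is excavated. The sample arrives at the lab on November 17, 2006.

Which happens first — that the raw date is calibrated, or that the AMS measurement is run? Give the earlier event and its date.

The AMS measurement is run — December 22, 2006

The sample is excavated: Nov 13, 2006.
Pretreatment is complete: Nov 13, 2006 + 7 days = Nov 20, 2006.
The raw date is calibrated: Nov 20, 2006 + 72 days = Jan 31, 2007.
The sample arrives at the lab: Nov 17, 2006.
The AMS measurement is run: Nov 17, 2006 + 35 days = Dec 22, 2006.
Comparing: the raw date is calibrated on Jan 31, 2007 vs the AMS measurement is run on Dec 22, 2006. Earlier: the AMS measurement is run.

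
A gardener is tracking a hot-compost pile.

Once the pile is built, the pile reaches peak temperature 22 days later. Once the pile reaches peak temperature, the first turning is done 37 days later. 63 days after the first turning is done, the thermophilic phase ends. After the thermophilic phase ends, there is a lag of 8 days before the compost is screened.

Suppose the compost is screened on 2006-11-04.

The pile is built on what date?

2006-06-27

The compost is screened: Nov 4, 2006.
The thermophilic phase ends: Nov 4, 2006 − 8 days = Oct 27, 2006.
The first turning is done: Oct 27, 2006 − 63 days = Aug 25, 2006.
The pile reaches peak temperature: Aug 25, 2006 − 37 days = Jul 19, 2006.
The pile is built: Jul 19, 2006 − 22 days = Jun 27, 2006.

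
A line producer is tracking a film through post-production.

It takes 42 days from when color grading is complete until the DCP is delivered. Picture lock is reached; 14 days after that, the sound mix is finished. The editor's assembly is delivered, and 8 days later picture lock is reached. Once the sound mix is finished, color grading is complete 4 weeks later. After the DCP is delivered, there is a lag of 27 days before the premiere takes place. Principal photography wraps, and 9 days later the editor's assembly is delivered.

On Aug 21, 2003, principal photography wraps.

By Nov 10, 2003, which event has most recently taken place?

Principal photography wraps: Aug 21, 2003.
The editor's assembly is delivered: Aug 21, 2003 + 9 days = Aug 30, 2003.
Picture lock is reached: Aug 30, 2003 + 8 days = Sep 7, 2003.
The sound mix is finished: Sep 7, 2003 + 14 days = Sep 21, 2003.
Color grading is complete: Sep 21, 2003 + 4 weeks = Oct 19, 2003.
The DCP is delivered: Oct 19, 2003 + 42 days = Nov 30, 2003.
The premiere takes place: Nov 30, 2003 + 27 days = Dec 27, 2003.
Nov 10, 2003 falls between when color grading is complete (Oct 19, 2003) and when the DCP is delivered (Nov 30, 2003).

Color grading is complete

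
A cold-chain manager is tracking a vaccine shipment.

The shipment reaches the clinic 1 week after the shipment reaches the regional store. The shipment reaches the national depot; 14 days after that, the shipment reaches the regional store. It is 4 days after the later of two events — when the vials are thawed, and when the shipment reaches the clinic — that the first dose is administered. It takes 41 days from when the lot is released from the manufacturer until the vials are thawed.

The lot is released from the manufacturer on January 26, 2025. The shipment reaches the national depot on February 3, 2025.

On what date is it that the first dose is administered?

The lot is released from the manufacturer: Jan 26, 2025.
The vials are thawed: Jan 26, 2025 + 41 days = Mar 8, 2025.
The shipment reaches the national depot: Feb 3, 2025.
The shipment reaches the regional store: Feb 3, 2025 + 14 days = Feb 17, 2025.
The shipment reaches the clinic: Feb 17, 2025 + 1 week = Feb 24, 2025.
Both prerequisites met — the vials are thawed (Mar 8, 2025), the shipment reaches the clinic (Feb 24, 2025); the later is Mar 8, 2025.
The first dose is administered: Mar 8, 2025 + 4 days = Mar 12, 2025.

March 12, 2025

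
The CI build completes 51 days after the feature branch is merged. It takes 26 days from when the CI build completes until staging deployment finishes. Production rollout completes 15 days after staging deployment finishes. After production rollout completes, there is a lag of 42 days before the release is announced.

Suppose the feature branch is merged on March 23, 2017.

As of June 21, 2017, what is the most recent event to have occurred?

The feature branch is merged: Mar 23, 2017.
The CI build completes: Mar 23, 2017 + 51 days = May 13, 2017.
Staging deployment finishes: May 13, 2017 + 26 days = Jun 8, 2017.
Production rollout completes: Jun 8, 2017 + 15 days = Jun 23, 2017.
The release is announced: Jun 23, 2017 + 42 days = Aug 4, 2017.
Jun 21, 2017 falls between when staging deployment finishes (Jun 8, 2017) and when production rollout completes (Jun 23, 2017).

Staging deployment finishes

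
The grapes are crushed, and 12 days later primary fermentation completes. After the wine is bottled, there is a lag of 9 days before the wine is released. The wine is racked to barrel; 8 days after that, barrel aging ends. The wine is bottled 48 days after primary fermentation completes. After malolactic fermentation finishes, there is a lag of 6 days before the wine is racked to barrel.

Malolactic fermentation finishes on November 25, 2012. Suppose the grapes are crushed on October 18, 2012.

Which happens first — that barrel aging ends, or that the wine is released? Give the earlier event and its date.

Malolactic fermentation finishes: Nov 25, 2012.
The wine is racked to barrel: Nov 25, 2012 + 6 days = Dec 1, 2012.
Barrel aging ends: Dec 1, 2012 + 8 days = Dec 9, 2012.
The grapes are crushed: Oct 18, 2012.
Primary fermentation completes: Oct 18, 2012 + 12 days = Oct 30, 2012.
The wine is bottled: Oct 30, 2012 + 48 days = Dec 17, 2012.
The wine is released: Dec 17, 2012 + 9 days = Dec 26, 2012.
Comparing: barrel aging ends on Dec 9, 2012 vs the wine is released on Dec 26, 2012. Earlier: barrel aging ends.

Barrel aging ends — December 9, 2012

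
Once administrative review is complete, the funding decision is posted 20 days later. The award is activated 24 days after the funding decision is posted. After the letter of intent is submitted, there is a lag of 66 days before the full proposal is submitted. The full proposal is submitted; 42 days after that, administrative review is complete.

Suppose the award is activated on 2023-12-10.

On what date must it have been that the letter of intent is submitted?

The award is activated: Dec 10, 2023.
The funding decision is posted: Dec 10, 2023 − 24 days = Nov 16, 2023.
Administrative review is complete: Nov 16, 2023 − 20 days = Oct 27, 2023.
The full proposal is submitted: Oct 27, 2023 − 42 days = Sep 15, 2023.
The letter of intent is submitted: Sep 15, 2023 − 66 days = Jul 11, 2023.

2023-07-11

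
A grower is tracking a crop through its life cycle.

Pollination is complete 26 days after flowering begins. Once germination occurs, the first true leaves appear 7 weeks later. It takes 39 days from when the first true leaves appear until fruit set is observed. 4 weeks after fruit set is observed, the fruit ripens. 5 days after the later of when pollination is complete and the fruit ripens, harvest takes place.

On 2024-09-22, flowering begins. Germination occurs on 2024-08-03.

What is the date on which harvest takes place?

2024-12-02

Flowering begins: Sep 22, 2024.
Pollination is complete: Sep 22, 2024 + 26 days = Oct 18, 2024.
Germination occurs: Aug 3, 2024.
The first true leaves appear: Aug 3, 2024 + 7 weeks = Sep 21, 2024.
Fruit set is observed: Sep 21, 2024 + 39 days = Oct 30, 2024.
The fruit ripens: Oct 30, 2024 + 4 weeks = Nov 27, 2024.
Both prerequisites met — pollination is complete (Oct 18, 2024), the fruit ripens (Nov 27, 2024); the later is Nov 27, 2024.
Harvest takes place: Nov 27, 2024 + 5 days = Dec 2, 2024.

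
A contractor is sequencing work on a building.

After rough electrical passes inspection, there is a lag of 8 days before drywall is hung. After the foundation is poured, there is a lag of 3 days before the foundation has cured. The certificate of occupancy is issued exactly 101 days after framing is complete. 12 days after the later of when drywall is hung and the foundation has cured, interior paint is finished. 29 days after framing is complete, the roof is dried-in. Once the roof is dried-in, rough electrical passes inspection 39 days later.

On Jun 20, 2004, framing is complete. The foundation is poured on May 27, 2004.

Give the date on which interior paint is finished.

Sep 16, 2004

Framing is complete: Jun 20, 2004.
The roof is dried-in: Jun 20, 2004 + 29 days = Jul 19, 2004.
Rough electrical passes inspection: Jul 19, 2004 + 39 days = Aug 27, 2004.
Drywall is hung: Aug 27, 2004 + 8 days = Sep 4, 2004.
The foundation is poured: May 27, 2004.
The foundation has cured: May 27, 2004 + 3 days = May 30, 2004.
Both prerequisites met — drywall is hung (Sep 4, 2004), the foundation has cured (May 30, 2004); the later is Sep 4, 2004.
Interior paint is finished: Sep 4, 2004 + 12 days = Sep 16, 2004.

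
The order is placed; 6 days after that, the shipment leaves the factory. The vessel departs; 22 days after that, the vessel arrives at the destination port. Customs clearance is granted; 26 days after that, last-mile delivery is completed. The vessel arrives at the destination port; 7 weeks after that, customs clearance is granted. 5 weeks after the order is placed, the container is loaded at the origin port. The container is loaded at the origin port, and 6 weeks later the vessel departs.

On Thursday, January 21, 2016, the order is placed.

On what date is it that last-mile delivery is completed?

The order is placed: Jan 21, 2016.
The container is loaded at the origin port: Jan 21, 2016 + 5 weeks = Feb 25, 2016.
The vessel departs: Feb 25, 2016 + 6 weeks = Apr 7, 2016.
The vessel arrives at the destination port: Apr 7, 2016 + 22 days = Apr 29, 2016.
Customs clearance is granted: Apr 29, 2016 + 7 weeks = Jun 17, 2016.
Last-mile delivery is completed: Jun 17, 2016 + 26 days = Jul 13, 2016.

Wednesday, July 13, 2016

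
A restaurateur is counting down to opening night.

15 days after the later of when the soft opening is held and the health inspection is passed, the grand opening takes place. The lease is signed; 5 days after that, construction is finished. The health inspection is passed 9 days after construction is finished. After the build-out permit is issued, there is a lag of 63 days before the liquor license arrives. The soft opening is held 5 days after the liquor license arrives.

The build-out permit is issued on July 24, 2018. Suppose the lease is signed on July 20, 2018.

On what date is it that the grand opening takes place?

October 15, 2018

The build-out permit is issued: Jul 24, 2018.
The liquor license arrives: Jul 24, 2018 + 63 days = Sep 25, 2018.
The soft opening is held: Sep 25, 2018 + 5 days = Sep 30, 2018.
The lease is signed: Jul 20, 2018.
Construction is finished: Jul 20, 2018 + 5 days = Jul 25, 2018.
The health inspection is passed: Jul 25, 2018 + 9 days = Aug 3, 2018.
Both prerequisites met — the soft opening is held (Sep 30, 2018), the health inspection is passed (Aug 3, 2018); the later is Sep 30, 2018.
The grand opening takes place: Sep 30, 2018 + 15 days = Oct 15, 2018.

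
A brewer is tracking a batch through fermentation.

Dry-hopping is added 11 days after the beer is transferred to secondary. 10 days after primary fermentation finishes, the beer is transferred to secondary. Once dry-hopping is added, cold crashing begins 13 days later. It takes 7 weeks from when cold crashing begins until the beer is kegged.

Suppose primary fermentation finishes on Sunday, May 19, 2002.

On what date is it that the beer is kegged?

Primary fermentation finishes: May 19, 2002.
The beer is transferred to secondary: May 19, 2002 + 10 days = May 29, 2002.
Dry-hopping is added: May 29, 2002 + 11 days = Jun 9, 2002.
Cold crashing begins: Jun 9, 2002 + 13 days = Jun 22, 2002.
The beer is kegged: Jun 22, 2002 + 7 weeks = Aug 10, 2002.

Saturday, August 10, 2002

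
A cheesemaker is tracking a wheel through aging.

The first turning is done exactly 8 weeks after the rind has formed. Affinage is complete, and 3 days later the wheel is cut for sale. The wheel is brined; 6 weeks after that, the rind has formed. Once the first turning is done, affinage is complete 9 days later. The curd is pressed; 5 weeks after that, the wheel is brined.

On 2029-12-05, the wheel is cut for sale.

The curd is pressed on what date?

2029-07-13

The wheel is cut for sale: Dec 5, 2029.
Affinage is complete: Dec 5, 2029 − 3 days = Dec 2, 2029.
The first turning is done: Dec 2, 2029 − 9 days = Nov 23, 2029.
The rind has formed: Nov 23, 2029 − 8 weeks = Sep 28, 2029.
The wheel is brined: Sep 28, 2029 − 6 weeks = Aug 17, 2029.
The curd is pressed: Aug 17, 2029 − 5 weeks = Jul 13, 2029.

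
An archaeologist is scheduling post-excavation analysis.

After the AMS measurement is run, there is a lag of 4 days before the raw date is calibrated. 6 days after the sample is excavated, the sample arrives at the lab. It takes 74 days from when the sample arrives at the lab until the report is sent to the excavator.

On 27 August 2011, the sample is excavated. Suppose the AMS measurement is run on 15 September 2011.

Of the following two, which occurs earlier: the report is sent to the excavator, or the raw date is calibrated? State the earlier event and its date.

The sample is excavated: Aug 27, 2011.
The sample arrives at the lab: Aug 27, 2011 + 6 days = Sep 2, 2011.
The report is sent to the excavator: Sep 2, 2011 + 74 days = Nov 15, 2011.
The AMS measurement is run: Sep 15, 2011.
The raw date is calibrated: Sep 15, 2011 + 4 days = Sep 19, 2011.
Comparing: the report is sent to the excavator on Nov 15, 2011 vs the raw date is calibrated on Sep 19, 2011. Earlier: the raw date is calibrated.

The raw date is calibrated — 19 September 2011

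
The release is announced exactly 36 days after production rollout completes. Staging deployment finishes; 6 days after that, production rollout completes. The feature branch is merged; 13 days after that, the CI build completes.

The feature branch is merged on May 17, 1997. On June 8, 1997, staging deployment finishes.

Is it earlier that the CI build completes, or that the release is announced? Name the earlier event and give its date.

The CI build completes — May 30, 1997

The feature branch is merged: May 17, 1997.
The CI build completes: May 17, 1997 + 13 days = May 30, 1997.
Staging deployment finishes: Jun 8, 1997.
Production rollout completes: Jun 8, 1997 + 6 days = Jun 14, 1997.
The release is announced: Jun 14, 1997 + 36 days = Jul 20, 1997.
Comparing: the CI build completes on May 30, 1997 vs the release is announced on Jul 20, 1997. Earlier: the CI build completes.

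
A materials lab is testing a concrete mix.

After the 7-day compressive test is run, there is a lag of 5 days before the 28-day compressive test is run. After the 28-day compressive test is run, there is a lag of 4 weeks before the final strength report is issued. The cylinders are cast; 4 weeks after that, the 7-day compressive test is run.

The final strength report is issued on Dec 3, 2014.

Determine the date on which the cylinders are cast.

The final strength report is issued: Dec 3, 2014.
The 28-day compressive test is run: Dec 3, 2014 − 4 weeks = Nov 5, 2014.
The 7-day compressive test is run: Nov 5, 2014 − 5 days = Oct 31, 2014.
The cylinders are cast: Oct 31, 2014 − 4 weeks = Oct 3, 2014.

Oct 3, 2014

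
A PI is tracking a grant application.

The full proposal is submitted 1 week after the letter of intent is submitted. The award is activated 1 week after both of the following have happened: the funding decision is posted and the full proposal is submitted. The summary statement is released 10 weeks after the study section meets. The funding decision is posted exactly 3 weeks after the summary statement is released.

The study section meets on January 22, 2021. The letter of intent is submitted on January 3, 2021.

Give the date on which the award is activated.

April 30, 2021

The study section meets: Jan 22, 2021.
The summary statement is released: Jan 22, 2021 + 10 weeks = Apr 2, 2021.
The funding decision is posted: Apr 2, 2021 + 3 weeks = Apr 23, 2021.
The letter of intent is submitted: Jan 3, 2021.
The full proposal is submitted: Jan 3, 2021 + 1 week = Jan 10, 2021.
Both prerequisites met — the funding decision is posted (Apr 23, 2021), the full proposal is submitted (Jan 10, 2021); the later is Apr 23, 2021.
The award is activated: Apr 23, 2021 + 1 week = Apr 30, 2021.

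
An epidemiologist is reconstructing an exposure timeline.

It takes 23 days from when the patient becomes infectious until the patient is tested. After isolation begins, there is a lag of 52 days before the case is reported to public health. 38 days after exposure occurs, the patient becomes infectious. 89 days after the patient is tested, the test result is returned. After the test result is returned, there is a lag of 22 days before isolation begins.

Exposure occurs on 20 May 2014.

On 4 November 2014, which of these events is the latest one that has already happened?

Exposure occurs: May 20, 2014.
The patient becomes infectious: May 20, 2014 + 38 days = Jun 27, 2014.
The patient is tested: Jun 27, 2014 + 23 days = Jul 20, 2014.
The test result is returned: Jul 20, 2014 + 89 days = Oct 17, 2014.
Isolation begins: Oct 17, 2014 + 22 days = Nov 8, 2014.
The case is reported to public health: Nov 8, 2014 + 52 days = Dec 30, 2014.
Nov 4, 2014 falls between when the test result is returned (Oct 17, 2014) and when isolation begins (Nov 8, 2014).

The test result is returned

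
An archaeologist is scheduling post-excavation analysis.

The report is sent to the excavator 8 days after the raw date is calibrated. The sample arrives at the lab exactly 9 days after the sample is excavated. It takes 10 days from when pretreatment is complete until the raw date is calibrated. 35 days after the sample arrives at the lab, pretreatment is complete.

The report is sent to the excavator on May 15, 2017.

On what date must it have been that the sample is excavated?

The report is sent to the excavator: May 15, 2017.
The raw date is calibrated: May 15, 2017 − 8 days = May 7, 2017.
Pretreatment is complete: May 7, 2017 − 10 days = Apr 27, 2017.
The sample arrives at the lab: Apr 27, 2017 − 35 days = Mar 23, 2017.
The sample is excavated: Mar 23, 2017 − 9 days = Mar 14, 2017.

Mar 14, 2017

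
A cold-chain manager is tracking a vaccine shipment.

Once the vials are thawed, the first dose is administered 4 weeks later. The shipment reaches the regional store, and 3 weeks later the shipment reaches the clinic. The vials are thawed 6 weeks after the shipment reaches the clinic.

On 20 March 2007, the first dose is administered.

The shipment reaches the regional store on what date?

19 December 2006

The first dose is administered: Mar 20, 2007.
The vials are thawed: Mar 20, 2007 − 4 weeks = Feb 20, 2007.
The shipment reaches the clinic: Feb 20, 2007 − 6 weeks = Jan 9, 2007.
The shipment reaches the regional store: Jan 9, 2007 − 3 weeks = Dec 19, 2006.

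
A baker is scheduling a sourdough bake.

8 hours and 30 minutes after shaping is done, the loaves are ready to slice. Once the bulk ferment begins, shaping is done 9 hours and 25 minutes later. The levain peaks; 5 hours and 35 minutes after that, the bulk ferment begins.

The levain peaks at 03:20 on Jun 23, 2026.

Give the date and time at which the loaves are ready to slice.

The levain peaks: 03:20 Jun 23, 2026.
The bulk ferment begins: 03:20 Jun 23, 2026 + 5h35m = 08:55 Jun 23, 2026.
Shaping is done: 08:55 Jun 23, 2026 + 9h25m = 18:20 Jun 23, 2026.
The loaves are ready to slice: 18:20 Jun 23, 2026 + 8h30m = 02:50 Jun 24, 2026.

02:50 on Jun 24, 2026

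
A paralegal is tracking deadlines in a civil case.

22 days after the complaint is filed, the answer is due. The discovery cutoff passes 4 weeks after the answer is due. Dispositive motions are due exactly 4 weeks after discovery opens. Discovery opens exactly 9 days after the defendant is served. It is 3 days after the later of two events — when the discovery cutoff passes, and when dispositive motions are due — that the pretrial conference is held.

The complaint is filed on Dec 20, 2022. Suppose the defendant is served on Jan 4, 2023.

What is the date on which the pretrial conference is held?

Feb 13, 2023

The complaint is filed: Dec 20, 2022.
The answer is due: Dec 20, 2022 + 22 days = Jan 11, 2023.
The discovery cutoff passes: Jan 11, 2023 + 4 weeks = Feb 8, 2023.
The defendant is served: Jan 4, 2023.
Discovery opens: Jan 4, 2023 + 9 days = Jan 13, 2023.
Dispositive motions are due: Jan 13, 2023 + 4 weeks = Feb 10, 2023.
Both prerequisites met — the discovery cutoff passes (Feb 8, 2023), dispositive motions are due (Feb 10, 2023); the later is Feb 10, 2023.
The pretrial conference is held: Feb 10, 2023 + 3 days = Feb 13, 2023.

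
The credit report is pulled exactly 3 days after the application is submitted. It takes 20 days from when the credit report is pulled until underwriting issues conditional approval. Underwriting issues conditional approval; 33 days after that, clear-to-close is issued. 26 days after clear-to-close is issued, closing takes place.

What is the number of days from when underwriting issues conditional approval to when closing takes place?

Causal path: underwriting issues conditional approval → clear-to-close is issued → closing takes place.
Total delay along the path: 33 + 26 = 59 days.

59 days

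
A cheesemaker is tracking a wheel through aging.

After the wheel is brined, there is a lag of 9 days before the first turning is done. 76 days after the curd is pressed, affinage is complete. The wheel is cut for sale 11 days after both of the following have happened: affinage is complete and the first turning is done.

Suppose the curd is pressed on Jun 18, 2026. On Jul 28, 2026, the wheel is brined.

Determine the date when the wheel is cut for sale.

The curd is pressed: Jun 18, 2026.
Affinage is complete: Jun 18, 2026 + 76 days = Sep 2, 2026.
The wheel is brined: Jul 28, 2026.
The first turning is done: Jul 28, 2026 + 9 days = Aug 6, 2026.
Both prerequisites met — affinage is complete (Sep 2, 2026), the first turning is done (Aug 6, 2026); the later is Sep 2, 2026.
The wheel is cut for sale: Sep 2, 2026 + 11 days = Sep 13, 2026.

Sep 13, 2026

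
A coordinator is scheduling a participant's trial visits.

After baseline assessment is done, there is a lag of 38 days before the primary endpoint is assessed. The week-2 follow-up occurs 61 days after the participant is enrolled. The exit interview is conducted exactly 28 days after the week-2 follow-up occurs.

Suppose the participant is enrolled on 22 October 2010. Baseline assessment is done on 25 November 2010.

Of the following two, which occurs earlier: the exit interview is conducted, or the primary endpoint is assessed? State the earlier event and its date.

The participant is enrolled: Oct 22, 2010.
The week-2 follow-up occurs: Oct 22, 2010 + 61 days = Dec 22, 2010.
The exit interview is conducted: Dec 22, 2010 + 28 days = Jan 19, 2011.
Baseline assessment is done: Nov 25, 2010.
The primary endpoint is assessed: Nov 25, 2010 + 38 days = Jan 2, 2011.
Comparing: the exit interview is conducted on Jan 19, 2011 vs the primary endpoint is assessed on Jan 2, 2011. Earlier: the primary endpoint is assessed.

The primary endpoint is assessed — 2 January 2011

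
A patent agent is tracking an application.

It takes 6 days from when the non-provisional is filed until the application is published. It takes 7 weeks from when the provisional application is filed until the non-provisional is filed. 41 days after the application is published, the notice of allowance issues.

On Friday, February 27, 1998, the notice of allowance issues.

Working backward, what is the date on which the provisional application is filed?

Sunday, November 23, 1997

The notice of allowance issues: Feb 27, 1998.
The application is published: Feb 27, 1998 − 41 days = Jan 17, 1998.
The non-provisional is filed: Jan 17, 1998 − 6 days = Jan 11, 1998.
The provisional application is filed: Jan 11, 1998 − 7 weeks = Nov 23, 1997.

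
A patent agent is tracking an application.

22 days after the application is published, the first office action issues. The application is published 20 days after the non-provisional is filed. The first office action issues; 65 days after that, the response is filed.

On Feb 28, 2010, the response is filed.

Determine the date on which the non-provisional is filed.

Nov 13, 2009

The response is filed: Feb 28, 2010.
The first office action issues: Feb 28, 2010 − 65 days = Dec 25, 2009.
The application is published: Dec 25, 2009 − 22 days = Dec 3, 2009.
The non-provisional is filed: Dec 3, 2009 − 20 days = Nov 13, 2009.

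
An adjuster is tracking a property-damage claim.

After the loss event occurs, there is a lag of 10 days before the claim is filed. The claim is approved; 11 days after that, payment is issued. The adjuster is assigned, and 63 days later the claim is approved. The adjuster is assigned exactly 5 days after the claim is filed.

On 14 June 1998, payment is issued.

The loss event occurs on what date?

Payment is issued: Jun 14, 1998.
The claim is approved: Jun 14, 1998 − 11 days = Jun 3, 1998.
The adjuster is assigned: Jun 3, 1998 − 63 days = Apr 1, 1998.
The claim is filed: Apr 1, 1998 − 5 days = Mar 27, 1998.
The loss event occurs: Mar 27, 1998 − 10 days = Mar 17, 1998.

17 March 1998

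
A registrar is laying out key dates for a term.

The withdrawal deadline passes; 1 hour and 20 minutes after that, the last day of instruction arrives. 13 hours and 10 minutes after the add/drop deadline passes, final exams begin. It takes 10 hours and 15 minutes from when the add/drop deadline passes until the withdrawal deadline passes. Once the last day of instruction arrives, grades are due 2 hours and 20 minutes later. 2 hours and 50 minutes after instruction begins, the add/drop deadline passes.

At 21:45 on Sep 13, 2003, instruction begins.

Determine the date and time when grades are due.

Instruction begins: 21:45 Sep 13, 2003.
The add/drop deadline passes: 21:45 Sep 13, 2003 + 2h50m = 00:35 Sep 14, 2003.
The withdrawal deadline passes: 00:35 Sep 14, 2003 + 10h15m = 10:50 Sep 14, 2003.
The last day of instruction arrives: 10:50 Sep 14, 2003 + 1h20m = 12:10 Sep 14, 2003.
Grades are due: 12:10 Sep 14, 2003 + 2h20m = 14:30 Sep 14, 2003.

14:30 on Sep 14, 2003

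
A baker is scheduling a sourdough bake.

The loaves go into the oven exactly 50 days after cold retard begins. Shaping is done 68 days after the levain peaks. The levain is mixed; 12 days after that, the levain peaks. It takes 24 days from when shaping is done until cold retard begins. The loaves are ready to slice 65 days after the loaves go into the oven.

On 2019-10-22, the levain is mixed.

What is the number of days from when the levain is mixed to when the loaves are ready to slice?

219 days

Causal path: the levain is mixed → the levain peaks → shaping is done → cold retard begins → the loaves go into the oven → the loaves are ready to slice.
Total delay along the path: 12 + 68 + 24 + 50 + 65 = 219 days.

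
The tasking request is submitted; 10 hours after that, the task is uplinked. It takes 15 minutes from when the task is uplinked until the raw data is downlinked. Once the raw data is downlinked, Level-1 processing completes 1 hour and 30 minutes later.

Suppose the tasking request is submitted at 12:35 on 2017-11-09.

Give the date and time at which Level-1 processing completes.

The tasking request is submitted: 12:35 Nov 9, 2017.
The task is uplinked: 12:35 Nov 9, 2017 + 10h = 22:35 Nov 9, 2017.
The raw data is downlinked: 22:35 Nov 9, 2017 + 15m = 22:50 Nov 9, 2017.
Level-1 processing completes: 22:50 Nov 9, 2017 + 1h30m = 00:20 Nov 10, 2017.

00:20 on 2017-11-10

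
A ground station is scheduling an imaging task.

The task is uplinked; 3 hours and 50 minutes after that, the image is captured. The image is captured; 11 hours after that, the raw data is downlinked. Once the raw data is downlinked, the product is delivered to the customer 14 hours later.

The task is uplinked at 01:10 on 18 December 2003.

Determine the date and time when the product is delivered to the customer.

06:00 on 19 December 2003

The task is uplinked: 01:10 Dec 18, 2003.
The image is captured: 01:10 Dec 18, 2003 + 3h50m = 05:00 Dec 18, 2003.
The raw data is downlinked: 05:00 Dec 18, 2003 + 11h = 16:00 Dec 18, 2003.
The product is delivered to the customer: 16:00 Dec 18, 2003 + 14h = 06:00 Dec 19, 2003.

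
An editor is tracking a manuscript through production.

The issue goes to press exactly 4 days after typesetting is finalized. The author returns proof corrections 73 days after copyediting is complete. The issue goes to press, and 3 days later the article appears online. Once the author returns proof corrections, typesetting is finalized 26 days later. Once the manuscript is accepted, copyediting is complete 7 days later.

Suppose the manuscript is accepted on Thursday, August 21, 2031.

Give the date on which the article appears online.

The manuscript is accepted: Aug 21, 2031.
Copyediting is complete: Aug 21, 2031 + 7 days = Aug 28, 2031.
The author returns proof corrections: Aug 28, 2031 + 73 days = Nov 9, 2031.
Typesetting is finalized: Nov 9, 2031 + 26 days = Dec 5, 2031.
The issue goes to press: Dec 5, 2031 + 4 days = Dec 9, 2031.
The article appears online: Dec 9, 2031 + 3 days = Dec 12, 2031.

Friday, December 12, 2031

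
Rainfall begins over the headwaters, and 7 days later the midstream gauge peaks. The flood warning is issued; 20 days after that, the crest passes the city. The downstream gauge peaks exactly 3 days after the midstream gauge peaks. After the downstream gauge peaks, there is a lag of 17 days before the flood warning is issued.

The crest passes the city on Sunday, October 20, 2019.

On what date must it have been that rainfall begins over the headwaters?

The crest passes the city: Oct 20, 2019.
The flood warning is issued: Oct 20, 2019 − 20 days = Sep 30, 2019.
The downstream gauge peaks: Sep 30, 2019 − 17 days = Sep 13, 2019.
The midstream gauge peaks: Sep 13, 2019 − 3 days = Sep 10, 2019.
Rainfall begins over the headwaters: Sep 10, 2019 − 7 days = Sep 3, 2019.

Tuesday, September 3, 2019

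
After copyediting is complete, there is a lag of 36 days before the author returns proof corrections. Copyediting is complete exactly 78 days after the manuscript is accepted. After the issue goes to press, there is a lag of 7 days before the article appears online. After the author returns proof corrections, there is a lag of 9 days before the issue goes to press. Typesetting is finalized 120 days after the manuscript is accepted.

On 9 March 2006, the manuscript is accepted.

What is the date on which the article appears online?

The manuscript is accepted: Mar 9, 2006.
Copyediting is complete: Mar 9, 2006 + 78 days = May 26, 2006.
The author returns proof corrections: May 26, 2006 + 36 days = Jul 1, 2006.
The issue goes to press: Jul 1, 2006 + 9 days = Jul 10, 2006.
The article appears online: Jul 10, 2006 + 7 days = Jul 17, 2006.

17 July 2006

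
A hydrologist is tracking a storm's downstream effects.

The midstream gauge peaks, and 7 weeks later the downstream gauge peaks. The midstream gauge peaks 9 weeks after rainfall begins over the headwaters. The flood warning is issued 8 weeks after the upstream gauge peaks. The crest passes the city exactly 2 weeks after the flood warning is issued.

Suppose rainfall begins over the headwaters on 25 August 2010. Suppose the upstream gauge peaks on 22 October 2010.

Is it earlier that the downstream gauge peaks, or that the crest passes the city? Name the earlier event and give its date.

Rainfall begins over the headwaters: Aug 25, 2010.
The midstream gauge peaks: Aug 25, 2010 + 9 weeks = Oct 27, 2010.
The downstream gauge peaks: Oct 27, 2010 + 7 weeks = Dec 15, 2010.
The upstream gauge peaks: Oct 22, 2010.
The flood warning is issued: Oct 22, 2010 + 8 weeks = Dec 17, 2010.
The crest passes the city: Dec 17, 2010 + 2 weeks = Dec 31, 2010.
Comparing: the downstream gauge peaks on Dec 15, 2010 vs the crest passes the city on Dec 31, 2010. Earlier: the downstream gauge peaks.

The downstream gauge peaks — 15 December 2010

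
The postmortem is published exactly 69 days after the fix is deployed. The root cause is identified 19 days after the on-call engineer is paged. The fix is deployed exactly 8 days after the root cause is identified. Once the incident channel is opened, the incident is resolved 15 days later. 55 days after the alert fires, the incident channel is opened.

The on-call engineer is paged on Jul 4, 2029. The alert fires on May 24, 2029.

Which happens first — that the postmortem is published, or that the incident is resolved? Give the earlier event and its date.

The incident is resolved — Aug 2, 2029

The on-call engineer is paged: Jul 4, 2029.
The root cause is identified: Jul 4, 2029 + 19 days = Jul 23, 2029.
The fix is deployed: Jul 23, 2029 + 8 days = Jul 31, 2029.
The postmortem is published: Jul 31, 2029 + 69 days = Oct 8, 2029.
The alert fires: May 24, 2029.
The incident channel is opened: May 24, 2029 + 55 days = Jul 18, 2029.
The incident is resolved: Jul 18, 2029 + 15 days = Aug 2, 2029.
Comparing: the postmortem is published on Oct 8, 2029 vs the incident is resolved on Aug 2, 2029. Earlier: the incident is resolved.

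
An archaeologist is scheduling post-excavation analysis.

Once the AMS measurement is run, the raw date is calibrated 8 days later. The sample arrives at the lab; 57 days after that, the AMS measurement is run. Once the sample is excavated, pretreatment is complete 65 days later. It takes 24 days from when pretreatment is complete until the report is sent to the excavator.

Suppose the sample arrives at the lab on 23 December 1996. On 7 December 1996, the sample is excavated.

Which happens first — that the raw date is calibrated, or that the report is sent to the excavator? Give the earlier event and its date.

The sample arrives at the lab: Dec 23, 1996.
The AMS measurement is run: Dec 23, 1996 + 57 days = Feb 18, 1997.
The raw date is calibrated: Feb 18, 1997 + 8 days = Feb 26, 1997.
The sample is excavated: Dec 7, 1996.
Pretreatment is complete: Dec 7, 1996 + 65 days = Feb 10, 1997.
The report is sent to the excavator: Feb 10, 1997 + 24 days = Mar 6, 1997.
Comparing: the raw date is calibrated on Feb 26, 1997 vs the report is sent to the excavator on Mar 6, 1997. Earlier: the raw date is calibrated.

The raw date is calibrated — 26 February 1997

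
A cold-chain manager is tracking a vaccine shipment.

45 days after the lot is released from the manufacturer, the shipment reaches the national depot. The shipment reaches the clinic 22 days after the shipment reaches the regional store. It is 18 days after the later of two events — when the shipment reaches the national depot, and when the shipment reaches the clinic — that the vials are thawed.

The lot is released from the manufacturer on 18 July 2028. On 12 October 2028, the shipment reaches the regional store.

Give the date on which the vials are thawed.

21 November 2028

The lot is released from the manufacturer: Jul 18, 2028.
The shipment reaches the national depot: Jul 18, 2028 + 45 days = Sep 1, 2028.
The shipment reaches the regional store: Oct 12, 2028.
The shipment reaches the clinic: Oct 12, 2028 + 22 days = Nov 3, 2028.
Both prerequisites met — the shipment reaches the national depot (Sep 1, 2028), the shipment reaches the clinic (Nov 3, 2028); the later is Nov 3, 2028.
The vials are thawed: Nov 3, 2028 + 18 days = Nov 21, 2028.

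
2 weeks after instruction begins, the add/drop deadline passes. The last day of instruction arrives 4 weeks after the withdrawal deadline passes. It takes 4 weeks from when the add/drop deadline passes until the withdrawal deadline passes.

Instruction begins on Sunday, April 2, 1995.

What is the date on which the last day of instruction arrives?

Sunday, June 11, 1995

Instruction begins: Apr 2, 1995.
The add/drop deadline passes: Apr 2, 1995 + 2 weeks = Apr 16, 1995.
The withdrawal deadline passes: Apr 16, 1995 + 4 weeks = May 14, 1995.
The last day of instruction arrives: May 14, 1995 + 4 weeks = Jun 11, 1995.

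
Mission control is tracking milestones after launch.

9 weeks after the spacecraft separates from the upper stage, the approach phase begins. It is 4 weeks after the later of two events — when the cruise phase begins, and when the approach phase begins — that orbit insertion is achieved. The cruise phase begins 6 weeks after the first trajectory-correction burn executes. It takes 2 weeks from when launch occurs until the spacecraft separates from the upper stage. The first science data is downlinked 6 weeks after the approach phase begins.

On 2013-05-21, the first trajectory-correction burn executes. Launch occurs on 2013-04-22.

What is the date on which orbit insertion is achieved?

The first trajectory-correction burn executes: May 21, 2013.
The cruise phase begins: May 21, 2013 + 6 weeks = Jul 2, 2013.
Launch occurs: Apr 22, 2013.
The spacecraft separates from the upper stage: Apr 22, 2013 + 2 weeks = May 6, 2013.
The approach phase begins: May 6, 2013 + 9 weeks = Jul 8, 2013.
Both prerequisites met — the cruise phase begins (Jul 2, 2013), the approach phase begins (Jul 8, 2013); the later is Jul 8, 2013.
Orbit insertion is achieved: Jul 8, 2013 + 4 weeks = Aug 5, 2013.

2013-08-05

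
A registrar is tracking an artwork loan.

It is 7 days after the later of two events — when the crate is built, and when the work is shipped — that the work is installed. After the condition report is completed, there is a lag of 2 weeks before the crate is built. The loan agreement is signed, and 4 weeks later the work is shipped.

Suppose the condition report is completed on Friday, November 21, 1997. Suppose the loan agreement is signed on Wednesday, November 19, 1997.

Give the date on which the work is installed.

The condition report is completed: Nov 21, 1997.
The crate is built: Nov 21, 1997 + 2 weeks = Dec 5, 1997.
The loan agreement is signed: Nov 19, 1997.
The work is shipped: Nov 19, 1997 + 4 weeks = Dec 17, 1997.
Both prerequisites met — the crate is built (Dec 5, 1997), the work is shipped (Dec 17, 1997); the later is Dec 17, 1997.
The work is installed: Dec 17, 1997 + 7 days = Dec 24, 1997.

Wednesday, December 24, 1997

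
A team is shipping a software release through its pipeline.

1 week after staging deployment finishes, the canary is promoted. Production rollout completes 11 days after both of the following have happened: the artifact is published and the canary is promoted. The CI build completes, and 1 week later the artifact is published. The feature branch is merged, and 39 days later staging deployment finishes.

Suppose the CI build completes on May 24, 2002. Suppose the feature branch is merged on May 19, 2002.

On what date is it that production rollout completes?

Jul 15, 2002

The CI build completes: May 24, 2002.
The artifact is published: May 24, 2002 + 1 week = May 31, 2002.
The feature branch is merged: May 19, 2002.
Staging deployment finishes: May 19, 2002 + 39 days = Jun 27, 2002.
The canary is promoted: Jun 27, 2002 + 1 week = Jul 4, 2002.
Both prerequisites met — the artifact is published (May 31, 2002), the canary is promoted (Jul 4, 2002); the later is Jul 4, 2002.
Production rollout completes: Jul 4, 2002 + 11 days = Jul 15, 2002.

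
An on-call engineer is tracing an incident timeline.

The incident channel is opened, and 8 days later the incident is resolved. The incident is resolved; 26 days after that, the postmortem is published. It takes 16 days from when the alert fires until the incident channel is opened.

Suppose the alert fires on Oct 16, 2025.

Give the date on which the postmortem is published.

The alert fires: Oct 16, 2025.
The incident channel is opened: Oct 16, 2025 + 16 days = Nov 1, 2025.
The incident is resolved: Nov 1, 2025 + 8 days = Nov 9, 2025.
The postmortem is published: Nov 9, 2025 + 26 days = Dec 5, 2025.

Dec 5, 2025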